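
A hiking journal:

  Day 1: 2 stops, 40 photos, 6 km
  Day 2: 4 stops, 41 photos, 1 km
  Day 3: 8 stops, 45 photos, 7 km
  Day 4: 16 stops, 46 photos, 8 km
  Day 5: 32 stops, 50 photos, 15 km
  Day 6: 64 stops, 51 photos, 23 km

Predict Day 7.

128 stops, 55 photos, 38 km

Stops: 2, 4, 8, 16, 32, 64 → 128 (×2 each step).
For the photos, alternating steps +1, +4, +1, +4, …: 40, 41, 45, 46, 50, 51 → 55.
Km: each term is the sum of the two before it; 6, 1, 7, 8, 15, 23 → 38.
Combining the parts gives 128 stops, 55 photos, 38 km.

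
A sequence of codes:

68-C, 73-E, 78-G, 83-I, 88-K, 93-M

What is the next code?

First component: 68, 73, 78, 83, 88, 93 → 98 (+5 each step).
Letter: C, E, G, I, K, M → O (letters move forward 2 places in the alphabet).
So the next code is 98-O.

98-O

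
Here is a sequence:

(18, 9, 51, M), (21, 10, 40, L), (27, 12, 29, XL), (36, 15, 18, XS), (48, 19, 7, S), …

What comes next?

First component: 18, 21, 27, 36, 48 → 63 (differences are 3, 6, 9, … (increasing by 3 each time)).
Second component goes 9, 10, 12, 15, 19 → 24 (differences are 1, 2, 3, … (increasing by 1 each time)).
Third component — −11 each step: 51, 40, 29, 18, 7 → -4.
Size: M, L, XL, XS, S → M (runs through clothing sizes XS→XL).
Putting it together: (63, 24, -4, M).

(63, 24, -4, M)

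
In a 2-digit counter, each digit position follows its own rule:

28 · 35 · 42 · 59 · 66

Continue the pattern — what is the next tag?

First digit: 2, 3, 4, 5, 6 → 7 (+1 each step, mod 10).
Second digit goes 8, 5, 2, 9, 6 → 3 (−3 each step, mod 10).
Combining the parts gives 73.

73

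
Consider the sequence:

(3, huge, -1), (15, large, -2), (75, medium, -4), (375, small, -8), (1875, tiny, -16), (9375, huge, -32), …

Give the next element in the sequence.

For the first coordinate, ×5 each step: 3, 15, 75, 375, 1875, 9375 → 46875.
Size: repeats huge → large → medium → small → tiny, so huge, large, medium, small, tiny, huge → large.
Third coordinate: ×2 each step; -1, -2, -4, -8, -16, -32 → -64.
So the next element is (46875, large, -64).

(46875, large, -64)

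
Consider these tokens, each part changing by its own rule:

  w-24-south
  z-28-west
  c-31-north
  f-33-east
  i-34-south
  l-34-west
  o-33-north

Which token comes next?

r-31-east

Letter: letters move forward 3 places in the alphabet, wrapping Z→A; w, z, c, f, i, l, o → r.
Second component: differences are 4, 3, 2, … (decreasing by 1 each time); 24, 28, 31, 33, 34, 34, 33 → 31.
Direction: south, west, north, east, south, west, north → east (repeats south → west → north → east).
So the next token is r-31-east.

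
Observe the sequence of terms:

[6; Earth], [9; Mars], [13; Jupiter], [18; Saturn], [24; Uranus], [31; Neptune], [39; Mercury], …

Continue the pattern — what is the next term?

First component: differences are 3, 4, 5, … (increasing by 1 each time); 6, 9, 13, 18, 24, 31, 39 → 48.
Planet — runs through the planets Mercury→Neptune: Earth, Mars, Jupiter, Saturn, Uranus, Neptune, Mercury → Venus.
Putting it together: [48; Venus].

[48; Venus]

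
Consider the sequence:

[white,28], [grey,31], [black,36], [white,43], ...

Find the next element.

Shade: repeats white → grey → black; white, grey, black, white → grey.
Second part: differences are 3, 5, 7, … (increasing by 2 each time); 28, 31, 36, 43 → 52.
Putting it together: [grey,52].

[grey,52]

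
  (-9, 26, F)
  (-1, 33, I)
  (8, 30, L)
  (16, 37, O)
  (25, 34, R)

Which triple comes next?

For the first value, alternating steps +8, +9, +8, +9, …: -9, -1, 8, 16, 25 → 33.
Second value — alternating steps +7, −3, +7, −3, …: 26, 33, 30, 37, 34 → 41.
For the letter, letters move forward 3 places in the alphabet: F, I, L, O, R → U.
Combining the parts gives (33, 41, U).

(33, 41, U)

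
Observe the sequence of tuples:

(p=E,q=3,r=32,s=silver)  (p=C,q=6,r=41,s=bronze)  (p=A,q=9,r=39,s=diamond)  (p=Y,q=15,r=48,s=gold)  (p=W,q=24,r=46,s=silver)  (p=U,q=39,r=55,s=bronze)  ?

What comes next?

P goes E, C, A, Y, W, U → S (letters move back 2 places in the alphabet, wrapping A→Z).
Q: 3, 6, 9, 15, 24, 39 → 63 (each term is the sum of the two before it).
R: alternating steps +9, −2, +9, −2, …; 32, 41, 39, 48, 46, 55 → 53.
S: repeats silver → bronze → diamond → gold, so silver, bronze, diamond, gold, silver, bronze → diamond.
Putting it together: (p=S,q=63,r=53,s=diamond).

(p=S,q=63,r=53,s=diamond)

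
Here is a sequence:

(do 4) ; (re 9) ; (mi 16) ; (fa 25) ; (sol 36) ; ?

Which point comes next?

Note: runs through the solfège scale do→ti, so do, re, mi, fa, sol → la.
Second part: 4, 9, 16, 25, 36 → 49 (perfect squares: 2², 3², 4², …).
Putting it together: (la 49).

(la 49)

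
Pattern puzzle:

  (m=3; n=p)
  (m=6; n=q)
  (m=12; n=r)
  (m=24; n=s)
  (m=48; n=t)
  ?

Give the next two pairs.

(m=96; n=u), (m=192; n=v)

M goes 3, 6, 12, 24, 48 → 96 → 192 (×2 each step).
For the n, letters move forward 1 place in the alphabet: p, q, r, s, t → u → v.
So the next two pairs are (m=96; n=u) and (m=192; n=v).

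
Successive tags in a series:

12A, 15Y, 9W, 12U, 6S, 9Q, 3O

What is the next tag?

6M

For the first component, alternating steps +3, −6, +3, −6, …: 12, 15, 9, 12, 6, 9, 3 → 6.
For the letter, letters move back 2 places in the alphabet, wrapping A→Z: A, Y, W, U, S, Q, O → M.
Combining the parts gives 6M.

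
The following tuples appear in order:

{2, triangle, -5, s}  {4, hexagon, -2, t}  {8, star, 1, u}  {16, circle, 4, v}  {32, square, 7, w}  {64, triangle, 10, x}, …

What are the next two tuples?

First slot goes 2, 4, 8, 16, 32, 64 → 128 → 256 (×2 each step).
Shape: triangle, hexagon, star, circle, square, triangle → hexagon → star (repeats triangle → hexagon → star → circle → square).
Third slot: +3 each step, so -5, -2, 1, 4, 7, 10 → 13 → 16.
Letter: s, t, u, v, w, x → y → z (letters move forward 1 place in the alphabet).
So the next two tuples are {128, hexagon, 13, y} and {256, star, 16, z}.

{128, hexagon, 13, y}, {256, star, 16, z}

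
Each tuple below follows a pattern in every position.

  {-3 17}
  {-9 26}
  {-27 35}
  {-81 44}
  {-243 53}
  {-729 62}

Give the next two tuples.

First part: ×3 each step; -3, -9, -27, -81, -243, -729 → -2187 → -6561.
Second part goes 17, 26, 35, 44, 53, 62 → 71 → 80 (+9 each step).
So the next two tuples are {-2187 71} and {-6561 80}.

{-2187 71}, {-6561 80}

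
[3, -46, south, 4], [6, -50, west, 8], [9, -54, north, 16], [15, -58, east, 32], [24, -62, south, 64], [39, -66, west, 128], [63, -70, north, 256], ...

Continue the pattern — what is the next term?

For the first component, each term is the sum of the two before it: 3, 6, 9, 15, 24, 39, 63 → 102.
Second component goes -46, -50, -54, -58, -62, -66, -70 → -74 (−4 each step).
Direction: repeats south → west → north → east, so south, west, north, east, south, west, north → east.
For the fourth component, ×2 each step: 4, 8, 16, 32, 64, 128, 256 → 512.
Putting it together: [102, -74, east, 512].

[102, -74, east, 512]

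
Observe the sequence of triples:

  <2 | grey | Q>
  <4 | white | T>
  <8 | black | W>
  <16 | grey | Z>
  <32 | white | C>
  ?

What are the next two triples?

First coordinate: ×2 each step, so 2, 4, 8, 16, 32 → 64 → 128.
Shade: repeats grey → white → black; grey, white, black, grey, white → black → grey.
Letter goes Q, T, W, Z, C → F → I (letters move forward 3 places in the alphabet, wrapping Z→A).
So the next two triples are <64 | black | F> and <128 | grey | I>.

<64 | black | F>, <128 | grey | I>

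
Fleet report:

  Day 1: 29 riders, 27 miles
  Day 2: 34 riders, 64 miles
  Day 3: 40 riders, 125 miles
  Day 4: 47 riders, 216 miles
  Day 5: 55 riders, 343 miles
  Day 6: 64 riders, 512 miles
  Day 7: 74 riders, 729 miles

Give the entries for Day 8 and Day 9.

Riders: 29, 34, 40, 47, 55, 64, 74 → 85 → 97 (differences are 5, 6, 7, … (increasing by 1 each time)).
Miles — perfect cubes: 3³, 4³, 5³, …: 27, 64, 125, 216, 343, 512, 729 → 1000 → 1331.
So the next two lines are 85 riders, 1000 miles and 97 riders, 1331 miles.

85 riders, 1000 miles; 97 riders, 1331 miles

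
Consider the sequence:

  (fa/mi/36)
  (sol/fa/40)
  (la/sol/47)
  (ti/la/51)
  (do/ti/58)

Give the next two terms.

(re/do/62), (mi/re/69)

First note: runs through the solfège scale do→ti, so fa, sol, la, ti, do → re → mi.
Second note: mi, fa, sol, la, ti → do → re (runs through the solfège scale do→ti).
Third part: alternating steps +4, +7, +4, +7, …, so 36, 40, 47, 51, 58 → 62 → 69.
So the next two terms are (re/do/62) and (mi/re/69).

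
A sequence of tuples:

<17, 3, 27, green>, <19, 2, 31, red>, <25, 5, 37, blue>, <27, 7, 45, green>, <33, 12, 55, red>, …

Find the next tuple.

<35, 19, 67, blue>

First coordinate: alternating steps +2, +6, +2, +6, …, so 17, 19, 25, 27, 33 → 35.
Second coordinate: each term is the sum of the two before it, so 3, 2, 5, 7, 12 → 19.
Third coordinate — differences are 4, 6, 8, … (increasing by 2 each time): 27, 31, 37, 45, 55 → 67.
Colour goes green, red, blue, green, red → blue (repeats green → red → blue).
So the next tuple is <35, 19, 67, blue>.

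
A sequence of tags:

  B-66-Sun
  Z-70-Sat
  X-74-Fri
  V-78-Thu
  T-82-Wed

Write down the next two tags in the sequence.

R-86-Tue, P-90-Mon

For the letter, letters move back 2 places in the alphabet, wrapping A→Z: B, Z, X, V, T → R → P.
Second component: 66, 70, 74, 78, 82 → 86 → 90 (+4 each step).
Day goes Sun, Sat, Fri, Thu, Wed → Tue → Mon (runs backward through the weekdays Mon→Sun).
Putting the parts together: R-86-Tue and then P-90-Mon.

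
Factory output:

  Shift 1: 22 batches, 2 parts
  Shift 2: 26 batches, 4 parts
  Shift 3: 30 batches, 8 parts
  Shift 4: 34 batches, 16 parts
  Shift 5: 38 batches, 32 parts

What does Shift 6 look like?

42 batches, 64 parts

Batches: +4 each step, so 22, 26, 30, 34, 38 → 42.
Parts: ×2 each step; 2, 4, 8, 16, 32 → 64.
Combining the parts gives 42 batches, 64 parts.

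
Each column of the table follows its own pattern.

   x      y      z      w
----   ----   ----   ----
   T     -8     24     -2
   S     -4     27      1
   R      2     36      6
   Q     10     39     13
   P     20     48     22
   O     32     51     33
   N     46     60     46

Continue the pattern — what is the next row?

M  62  63  61

Column x: letters move back 1 place in the alphabet; T, S, R, Q, P, O, N → M.
Column y — differences are 4, 6, 8, … (increasing by 2 each time): -8, -4, 2, 10, 20, 32, 46 → 62.
Column z: alternating steps +3, +9, +3, +9, …; 24, 27, 36, 39, 48, 51, 60 → 63.
Column w: differences are 3, 5, 7, … (increasing by 2 each time), so -2, 1, 6, 13, 22, 33, 46 → 61.
So the next row is M  62  63  61.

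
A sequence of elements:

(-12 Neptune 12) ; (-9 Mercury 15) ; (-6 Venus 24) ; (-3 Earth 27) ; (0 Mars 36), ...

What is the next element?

(3 Jupiter 39)

First slot: +3 each step, so -12, -9, -6, -3, 0 → 3.
Planet: runs through the planets Mercury→Neptune, so Neptune, Mercury, Venus, Earth, Mars → Jupiter.
Third slot: alternating steps +3, +9, +3, +9, …, so 12, 15, 24, 27, 36 → 39.
Putting it together: (3 Jupiter 39).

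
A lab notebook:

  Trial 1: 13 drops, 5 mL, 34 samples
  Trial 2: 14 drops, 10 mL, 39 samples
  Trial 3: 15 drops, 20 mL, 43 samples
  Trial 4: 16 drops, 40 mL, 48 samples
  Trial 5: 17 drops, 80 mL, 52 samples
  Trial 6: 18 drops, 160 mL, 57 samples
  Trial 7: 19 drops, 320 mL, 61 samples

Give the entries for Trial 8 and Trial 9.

20 drops, 640 mL, 66 samples; 21 drops, 1280 mL, 70 samples

Drops: +1 each step, so 13, 14, 15, 16, 17, 18, 19 → 20 → 21.
ML: 5, 10, 20, 40, 80, 160, 320 → 640 → 1280 (×2 each step).
For the samples, alternating steps +5, +4, +5, +4, …: 34, 39, 43, 48, 52, 57, 61 → 66 → 70.
So the next two rows are 20 drops, 640 mL, 66 samples and 21 drops, 1280 mL, 70 samples.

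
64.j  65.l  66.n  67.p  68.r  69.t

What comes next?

70.v

For the first component, +1 each step: 64, 65, 66, 67, 68, 69 → 70.
Letter: letters move forward 2 places in the alphabet, so j, l, n, p, r, t → v.
Putting it together: 70.v.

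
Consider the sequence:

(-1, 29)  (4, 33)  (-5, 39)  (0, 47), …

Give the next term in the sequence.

(-9, 57)

For the first part, alternating steps +5, −9, +5, −9, …: -1, 4, -5, 0 → -9.
Second part — differences are 4, 6, 8, … (increasing by 2 each time): 29, 33, 39, 47 → 57.
Combining the parts gives (-9, 57).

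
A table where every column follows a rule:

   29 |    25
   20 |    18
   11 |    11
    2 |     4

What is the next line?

First component: 29, 20, 11, 2 → -7 (−9 each step).
Second component goes 25, 18, 11, 4 → -3 (−7 each step).
So the next line is -7  -3.

-7  -3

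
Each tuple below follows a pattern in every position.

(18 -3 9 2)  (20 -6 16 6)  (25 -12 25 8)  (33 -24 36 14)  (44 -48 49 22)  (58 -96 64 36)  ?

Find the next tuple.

(75 -192 81 58)

First component: 18, 20, 25, 33, 44, 58 → 75 (differences are 2, 5, 8, … (increasing by 3 each time)).
For the second component, ×2 each step: -3, -6, -12, -24, -48, -96 → -192.
Third component: perfect squares: 3², 4², 5², …; 9, 16, 25, 36, 49, 64 → 81.
Fourth component: 2, 6, 8, 14, 22, 36 → 58 (each term is the sum of the two before it).
So the next tuple is (75 -192 81 58).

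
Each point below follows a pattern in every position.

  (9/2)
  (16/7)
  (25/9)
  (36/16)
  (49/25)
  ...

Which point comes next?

First part — perfect squares: 3², 4², 5², …: 9, 16, 25, 36, 49 → 64.
Second part — each term is the sum of the two before it: 2, 7, 9, 16, 25 → 41.
Combining the parts gives (64/41).

(64/41)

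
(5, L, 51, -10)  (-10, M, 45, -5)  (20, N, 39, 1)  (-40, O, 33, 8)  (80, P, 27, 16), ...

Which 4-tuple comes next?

(-160, Q, 21, 25)

First slot: 5, -10, 20, -40, 80 → -160 (×(-2) each step).
Letter goes L, M, N, O, P → Q (letters move forward 1 place in the alphabet).
Third slot: 51, 45, 39, 33, 27 → 21 (−6 each step).
Fourth slot goes -10, -5, 1, 8, 16 → 25 (differences are 5, 6, 7, … (increasing by 1 each time)).
Combining the parts gives (-160, Q, 21, 25).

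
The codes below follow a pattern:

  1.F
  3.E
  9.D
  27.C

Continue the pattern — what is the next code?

For the first component, ×3 each step: 1, 3, 9, 27 → 81.
Letter — letters move back 1 place in the alphabet: F, E, D, C → B.
Combining the parts gives 81.B.

81.B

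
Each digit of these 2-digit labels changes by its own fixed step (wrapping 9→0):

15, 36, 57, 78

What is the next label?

99

First digit: +2 each step, mod 10, so 1, 3, 5, 7 → 9.
Second digit: +1 each step, mod 10; 5, 6, 7, 8 → 9.
Putting it together: 99.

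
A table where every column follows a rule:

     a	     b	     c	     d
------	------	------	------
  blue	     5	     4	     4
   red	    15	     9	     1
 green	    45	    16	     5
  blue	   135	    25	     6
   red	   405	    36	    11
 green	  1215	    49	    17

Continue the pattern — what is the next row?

blue  3645  64  28

Column a goes blue, red, green, blue, red, green → blue (repeats blue → red → green).
Column b: 5, 15, 45, 135, 405, 1215 → 3645 (×3 each step).
Column c: perfect squares: 2², 3², 4², …, so 4, 9, 16, 25, 36, 49 → 64.
Column d goes 4, 1, 5, 6, 11, 17 → 28 (each term is the sum of the two before it).
Putting it together: blue  3645  64  28.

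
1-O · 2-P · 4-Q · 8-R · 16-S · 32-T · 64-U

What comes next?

128-V

First component: 1, 2, 4, 8, 16, 32, 64 → 128 (×2 each step).
Letter goes O, P, Q, R, S, T, U → V (letters move forward 1 place in the alphabet).
Putting it together: 128-V.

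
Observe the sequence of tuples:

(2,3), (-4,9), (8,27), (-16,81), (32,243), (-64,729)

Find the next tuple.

For the first component, ×(-2) each step: 2, -4, 8, -16, 32, -64 → 128.
Second component: 3, 9, 27, 81, 243, 729 → 2187 (×3 each step).
Combining the parts gives (128,2187).

(128,2187)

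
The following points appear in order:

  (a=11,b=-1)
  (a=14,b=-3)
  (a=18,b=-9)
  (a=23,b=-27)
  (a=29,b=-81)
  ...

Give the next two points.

(a=36,b=-243), (a=44,b=-729)

A: 11, 14, 18, 23, 29 → 36 → 44 (differences are 3, 4, 5, … (increasing by 1 each time)).
B: -1, -3, -9, -27, -81 → -243 → -729 (×3 each step).
So the next two points are (a=36,b=-243) and (a=44,b=-729).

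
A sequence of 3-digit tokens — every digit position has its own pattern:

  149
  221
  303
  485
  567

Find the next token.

First digit: 1, 2, 3, 4, 5 → 6 (+1 each step, mod 10).
Second digit: −2 each step, mod 10, so 4, 2, 0, 8, 6 → 4.
Third digit: +2 each step, mod 10, so 9, 1, 3, 5, 7 → 9.
Combining the parts gives 649.

649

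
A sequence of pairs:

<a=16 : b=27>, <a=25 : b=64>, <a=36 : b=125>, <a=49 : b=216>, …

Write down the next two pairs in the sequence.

<a=64 : b=343>, <a=81 : b=512>

A: 16, 25, 36, 49 → 64 → 81 (perfect squares: 4², 5², 6², …).
B: 27, 64, 125, 216 → 343 → 512 (perfect cubes: 3³, 4³, 5³, …).
So the next two pairs are <a=64 : b=343> and <a=81 : b=512>.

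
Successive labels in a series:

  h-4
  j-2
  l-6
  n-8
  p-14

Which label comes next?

Letter — letters move forward 2 places in the alphabet: h, j, l, n, p → r.
Second component: each term is the sum of the two before it, so 4, 2, 6, 8, 14 → 22.
So the next label is r-22.

r-22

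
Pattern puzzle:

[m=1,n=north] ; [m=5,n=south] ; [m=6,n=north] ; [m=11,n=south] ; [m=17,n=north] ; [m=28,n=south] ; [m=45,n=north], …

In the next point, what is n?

south

N — alternates north ↔ south: north, south, north, south, north, south, north → south.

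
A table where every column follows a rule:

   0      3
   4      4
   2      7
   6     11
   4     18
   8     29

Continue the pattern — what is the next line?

First component: alternating steps +4, −2, +4, −2, …, so 0, 4, 2, 6, 4, 8 → 6.
Second component: each term is the sum of the two before it, so 3, 4, 7, 11, 18, 29 → 47.
So the next line is 6  47.

6  47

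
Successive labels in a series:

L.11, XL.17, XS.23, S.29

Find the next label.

Size: L, XL, XS, S → M (runs through clothing sizes XS→XL).
Second component goes 11, 17, 23, 29 → 35 (+6 each step).
So the next label is M.35.

M.35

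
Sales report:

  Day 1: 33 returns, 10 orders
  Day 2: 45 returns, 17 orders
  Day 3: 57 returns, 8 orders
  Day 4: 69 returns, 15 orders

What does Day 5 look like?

81 returns, 6 orders

Returns goes 33, 45, 57, 69 → 81 (+12 each step).
Orders: alternating steps +7, −9, +7, −9, …, so 10, 17, 8, 15 → 6.
Combining the parts gives 81 returns, 6 orders.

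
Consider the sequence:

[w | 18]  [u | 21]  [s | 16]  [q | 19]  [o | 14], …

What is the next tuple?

Letter: letters move back 2 places in the alphabet, so w, u, s, q, o → m.
For the second slot, alternating steps +3, −5, +3, −5, …: 18, 21, 16, 19, 14 → 17.
Putting it together: [m | 17].

[m | 17]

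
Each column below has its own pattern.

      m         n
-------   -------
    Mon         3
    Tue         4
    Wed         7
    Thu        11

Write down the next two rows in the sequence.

Fri  18; Sat  29

For the column m, runs through the weekdays Mon→Sun: Mon, Tue, Wed, Thu → Fri → Sat.
Column n: each term is the sum of the two before it, so 3, 4, 7, 11 → 18 → 29.
Putting the parts together: Fri  18 and then Sat  29.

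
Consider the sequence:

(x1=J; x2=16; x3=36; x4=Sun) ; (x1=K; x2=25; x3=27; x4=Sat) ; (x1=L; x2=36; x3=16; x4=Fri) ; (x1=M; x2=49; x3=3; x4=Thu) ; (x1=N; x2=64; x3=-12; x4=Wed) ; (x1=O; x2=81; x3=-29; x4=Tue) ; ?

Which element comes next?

X1 goes J, K, L, M, N, O → P (letters move forward 1 place in the alphabet).
X2: 16, 25, 36, 49, 64, 81 → 100 (perfect squares: 4², 5², 6², …).
X3 goes 36, 27, 16, 3, -12, -29 → -48 (together with the x2 always sums to 52).
X4 — runs backward through the weekdays Mon→Sun: Sun, Sat, Fri, Thu, Wed, Tue → Mon.
Combining the parts gives (x1=P; x2=100; x3=-48; x4=Mon).

(x1=P; x2=100; x3=-48; x4=Mon)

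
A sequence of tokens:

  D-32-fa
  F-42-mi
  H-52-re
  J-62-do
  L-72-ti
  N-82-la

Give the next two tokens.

Letter goes D, F, H, J, L, N → P → R (letters move forward 2 places in the alphabet).
Second component: +10 each step; 32, 42, 52, 62, 72, 82 → 92 → 102.
Note: runs backward through the solfège scale do→ti; fa, mi, re, do, ti, la → sol → fa.
So the next two tokens are P-92-sol and R-102-fa.

P-92-sol, R-102-fa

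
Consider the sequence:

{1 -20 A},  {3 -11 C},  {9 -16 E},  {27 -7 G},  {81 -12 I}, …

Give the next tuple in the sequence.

{243 -3 K}

First coordinate goes 1, 3, 9, 27, 81 → 243 (×3 each step).
Second coordinate goes -20, -11, -16, -7, -12 → -3 (alternating steps +9, −5, +9, −5, …).
Letter — letters move forward 2 places in the alphabet: A, C, E, G, I → K.
So the next tuple is {243 -3 K}.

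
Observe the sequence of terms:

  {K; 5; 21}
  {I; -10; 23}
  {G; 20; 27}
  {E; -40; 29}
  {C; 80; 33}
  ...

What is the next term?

Letter goes K, I, G, E, C → A (letters move back 2 places in the alphabet).
Second entry: ×(-2) each step, so 5, -10, 20, -40, 80 → -160.
Third entry: 21, 23, 27, 29, 33 → 35 (alternating steps +2, +4, +2, +4, …).
Combining the parts gives {A; -160; 35}.

{A; -160; 35}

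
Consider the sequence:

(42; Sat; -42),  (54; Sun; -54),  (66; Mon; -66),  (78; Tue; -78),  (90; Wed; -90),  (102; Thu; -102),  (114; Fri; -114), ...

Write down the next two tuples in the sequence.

(126; Sat; -126), (138; Sun; -138)

First slot: +12 each step, so 42, 54, 66, 78, 90, 102, 114 → 126 → 138.
Day goes Sat, Sun, Mon, Tue, Wed, Thu, Fri → Sat → Sun (runs through the weekdays Mon→Sun).
Third slot: always the negative of the first slot, so -42, -54, -66, -78, -90, -102, -114 → -126 → -138.
Putting the parts together: (126; Sat; -126) and then (138; Sun; -138).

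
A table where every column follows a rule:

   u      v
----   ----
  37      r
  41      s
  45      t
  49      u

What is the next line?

53  v

For the column u, +4 each step: 37, 41, 45, 49 → 53.
For the column v, letters move forward 1 place in the alphabet: r, s, t, u → v.
Combining the parts gives 53  v.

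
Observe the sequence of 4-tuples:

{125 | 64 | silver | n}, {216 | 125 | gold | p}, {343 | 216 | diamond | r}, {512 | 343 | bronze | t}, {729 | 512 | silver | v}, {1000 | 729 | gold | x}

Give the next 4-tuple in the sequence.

First slot: 125, 216, 343, 512, 729, 1000 → 1331 (perfect cubes: 5³, 6³, 7³, …).
Second slot: 64, 125, 216, 343, 512, 729 → 1000 (perfect cubes: 4³, 5³, 6³, …).
Rank goes silver, gold, diamond, bronze, silver, gold → diamond (repeats silver → gold → diamond → bronze).
Letter goes n, p, r, t, v, x → z (letters move forward 2 places in the alphabet).
So the next 4-tuple is {1331 | 1000 | diamond | z}.

{1331 | 1000 | diamond | z}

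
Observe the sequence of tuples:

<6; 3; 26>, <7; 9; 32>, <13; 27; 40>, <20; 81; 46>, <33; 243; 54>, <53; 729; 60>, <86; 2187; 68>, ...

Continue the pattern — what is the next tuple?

First component: each term is the sum of the two before it; 6, 7, 13, 20, 33, 53, 86 → 139.
Second component: 3, 9, 27, 81, 243, 729, 2187 → 6561 (×3 each step).
Third component — alternating steps +6, +8, +6, +8, …: 26, 32, 40, 46, 54, 60, 68 → 74.
Combining the parts gives <139; 6561; 74>.

<139; 6561; 74>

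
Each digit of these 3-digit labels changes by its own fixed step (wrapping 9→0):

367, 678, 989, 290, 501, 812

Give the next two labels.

123 then 434

First digit goes 3, 6, 9, 2, 5, 8 → 1 → 4 (+3 each step, mod 10).
Second digit goes 6, 7, 8, 9, 0, 1 → 2 → 3 (+1 each step, mod 10).
Third digit: +1 each step, mod 10, so 7, 8, 9, 0, 1, 2 → 3 → 4.
Putting the parts together: 123 and then 434.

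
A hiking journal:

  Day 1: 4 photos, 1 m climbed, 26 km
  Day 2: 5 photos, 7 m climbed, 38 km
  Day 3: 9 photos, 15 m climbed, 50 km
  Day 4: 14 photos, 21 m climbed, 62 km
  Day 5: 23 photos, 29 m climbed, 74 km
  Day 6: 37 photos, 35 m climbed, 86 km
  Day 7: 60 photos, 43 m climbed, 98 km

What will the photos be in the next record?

Photos — each term is the sum of the two before it: 4, 5, 9, 14, 23, 37, 60 → 97.
M climbed: alternating steps +6, +8, +6, +8, …, so 1, 7, 15, 21, 29, 35, 43 → 49.
For the km, +12 each step: 26, 38, 50, 62, 74, 86, 98 → 110.

97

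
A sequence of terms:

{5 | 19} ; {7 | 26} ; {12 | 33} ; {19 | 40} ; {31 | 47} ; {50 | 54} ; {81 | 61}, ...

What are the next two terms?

First part: 5, 7, 12, 19, 31, 50, 81 → 131 → 212 (each term is the sum of the two before it).
For the second part, +7 each step: 19, 26, 33, 40, 47, 54, 61 → 68 → 75.
So the next two terms are {131 | 68} and {212 | 75}.

{131 | 68}, {212 | 75}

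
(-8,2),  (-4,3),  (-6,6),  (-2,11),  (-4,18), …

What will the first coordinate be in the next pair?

First coordinate: alternating steps +4, −2, +4, −2, …; -8, -4, -6, -2, -4 → 0.

0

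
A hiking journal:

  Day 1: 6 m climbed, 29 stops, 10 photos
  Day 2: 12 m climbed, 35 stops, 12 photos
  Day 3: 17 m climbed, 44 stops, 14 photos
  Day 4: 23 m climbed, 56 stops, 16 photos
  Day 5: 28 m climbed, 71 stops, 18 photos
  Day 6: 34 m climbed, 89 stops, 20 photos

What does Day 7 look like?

39 m climbed, 110 stops, 22 photos

M climbed — alternating steps +6, +5, +6, +5, …: 6, 12, 17, 23, 28, 34 → 39.
Stops — differences are 6, 9, 12, … (increasing by 3 each time): 29, 35, 44, 56, 71, 89 → 110.
Photos: +2 each step; 10, 12, 14, 16, 18, 20 → 22.
Putting it together: 39 m climbed, 110 stops, 22 photos.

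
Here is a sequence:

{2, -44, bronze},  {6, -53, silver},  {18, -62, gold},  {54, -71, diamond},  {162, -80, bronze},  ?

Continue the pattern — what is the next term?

For the first value, ×3 each step: 2, 6, 18, 54, 162 → 486.
For the second value, −9 each step: -44, -53, -62, -71, -80 → -89.
Rank: repeats bronze → silver → gold → diamond; bronze, silver, gold, diamond, bronze → silver.
Putting it together: {486, -89, silver}.

{486, -89, silver}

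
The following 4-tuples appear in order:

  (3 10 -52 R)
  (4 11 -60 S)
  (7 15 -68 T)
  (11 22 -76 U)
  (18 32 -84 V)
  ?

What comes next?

(29 45 -92 W)

First entry: 3, 4, 7, 11, 18 → 29 (each term is the sum of the two before it).
Second entry goes 10, 11, 15, 22, 32 → 45 (differences are 1, 4, 7, … (increasing by 3 each time)).
Third entry: −8 each step, so -52, -60, -68, -76, -84 → -92.
Letter — letters move forward 1 place in the alphabet: R, S, T, U, V → W.
So the next 4-tuple is (29 45 -92 W).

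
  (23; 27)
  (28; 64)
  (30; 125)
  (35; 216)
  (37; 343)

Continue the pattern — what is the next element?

First part goes 23, 28, 30, 35, 37 → 42 (alternating steps +5, +2, +5, +2, …).
For the second part, perfect cubes: 3³, 4³, 5³, …: 27, 64, 125, 216, 343 → 512.
Putting it together: (42; 512).

(42; 512)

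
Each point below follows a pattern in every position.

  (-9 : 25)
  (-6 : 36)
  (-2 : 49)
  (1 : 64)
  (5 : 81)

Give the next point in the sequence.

For the first slot, alternating steps +3, +4, +3, +4, …: -9, -6, -2, 1, 5 → 8.
Second slot goes 25, 36, 49, 64, 81 → 100 (perfect squares: 5², 6², 7², …).
Combining the parts gives (8 : 100).

(8 : 100)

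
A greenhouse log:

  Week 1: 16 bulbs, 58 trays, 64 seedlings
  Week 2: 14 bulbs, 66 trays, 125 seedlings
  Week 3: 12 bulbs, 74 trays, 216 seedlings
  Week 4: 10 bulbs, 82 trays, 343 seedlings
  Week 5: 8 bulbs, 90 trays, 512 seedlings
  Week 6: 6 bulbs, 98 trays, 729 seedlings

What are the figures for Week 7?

Bulbs: −2 each step; 16, 14, 12, 10, 8, 6 → 4.
Trays: 58, 66, 74, 82, 90, 98 → 106 (+8 each step).
For the seedlings, perfect cubes: 4³, 5³, 6³, …: 64, 125, 216, 343, 512, 729 → 1000.
Combining the parts gives 4 bulbs, 106 trays, 1000 seedlings.

4 bulbs, 106 trays, 1000 seedlings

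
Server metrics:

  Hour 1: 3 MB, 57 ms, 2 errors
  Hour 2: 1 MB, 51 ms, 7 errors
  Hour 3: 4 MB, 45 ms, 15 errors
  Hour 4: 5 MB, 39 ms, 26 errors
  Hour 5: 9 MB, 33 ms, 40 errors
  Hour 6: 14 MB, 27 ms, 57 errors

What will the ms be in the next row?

21

Ms — −6 each step: 57, 51, 45, 39, 33, 27 → 21.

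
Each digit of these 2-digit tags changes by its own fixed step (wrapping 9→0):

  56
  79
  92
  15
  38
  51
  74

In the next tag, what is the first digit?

9

First digit — +2 each step, mod 10: 5, 7, 9, 1, 3, 5, 7 → 9.
Second digit goes 6, 9, 2, 5, 8, 1, 4 → 7 (+3 each step, mod 10).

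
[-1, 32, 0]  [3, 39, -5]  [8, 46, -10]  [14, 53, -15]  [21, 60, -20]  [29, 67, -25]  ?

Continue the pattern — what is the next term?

First coordinate goes -1, 3, 8, 14, 21, 29 → 38 (differences are 4, 5, 6, … (increasing by 1 each time)).
Second coordinate goes 32, 39, 46, 53, 60, 67 → 74 (+7 each step).
Third coordinate: −5 each step, so 0, -5, -10, -15, -20, -25 → -30.
Putting it together: [38, 74, -30].

[38, 74, -30]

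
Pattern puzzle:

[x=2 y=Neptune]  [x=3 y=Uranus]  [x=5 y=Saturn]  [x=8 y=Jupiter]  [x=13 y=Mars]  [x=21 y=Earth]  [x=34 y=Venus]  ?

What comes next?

[x=55 y=Mercury]

For the x, each term is the sum of the two before it: 2, 3, 5, 8, 13, 21, 34 → 55.
For the y, runs backward through the planets Mercury→Neptune: Neptune, Uranus, Saturn, Jupiter, Mars, Earth, Venus → Mercury.
Combining the parts gives [x=55 y=Mercury].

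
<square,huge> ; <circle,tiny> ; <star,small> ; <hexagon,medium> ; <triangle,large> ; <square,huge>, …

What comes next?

Shape: repeats square → circle → star → hexagon → triangle, so square, circle, star, hexagon, triangle, square → circle.
Size — repeats huge → tiny → small → medium → large: huge, tiny, small, medium, large, huge → tiny.
Putting it together: <circle,tiny>.

<circle,tiny>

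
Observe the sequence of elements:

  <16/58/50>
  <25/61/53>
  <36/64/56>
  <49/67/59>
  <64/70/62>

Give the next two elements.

For the first part, perfect squares: 4², 5², 6², …: 16, 25, 36, 49, 64 → 81 → 100.
Second part: +3 each step; 58, 61, 64, 67, 70 → 73 → 76.
Third part: 50, 53, 56, 59, 62 → 65 → 68 (always 8 less than the second part).
Putting the parts together: <81/73/65> and then <100/76/68>.

<81/73/65>, <100/76/68>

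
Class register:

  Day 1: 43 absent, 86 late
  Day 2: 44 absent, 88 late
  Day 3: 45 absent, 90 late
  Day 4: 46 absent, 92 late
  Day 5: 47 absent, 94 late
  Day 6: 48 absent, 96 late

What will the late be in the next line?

98

Absent goes 43, 44, 45, 46, 47, 48 → 49 (+1 each step).
Late: 86, 88, 90, 92, 94, 96 → 98 (always 2 × the absent).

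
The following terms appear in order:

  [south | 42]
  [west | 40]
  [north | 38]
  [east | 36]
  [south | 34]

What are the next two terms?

Direction goes south, west, north, east, south → west → north (repeats south → west → north → east).
Second slot — −2 each step: 42, 40, 38, 36, 34 → 32 → 30.
Putting the parts together: [west | 32] and then [north | 30].

[west | 32], [north | 30]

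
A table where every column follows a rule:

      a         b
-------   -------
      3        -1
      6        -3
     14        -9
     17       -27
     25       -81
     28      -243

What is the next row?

36  -729

For the column a, alternating steps +3, +8, +3, +8, …: 3, 6, 14, 17, 25, 28 → 36.
For the column b, ×3 each step: -1, -3, -9, -27, -81, -243 → -729.
So the next row is 36  -729.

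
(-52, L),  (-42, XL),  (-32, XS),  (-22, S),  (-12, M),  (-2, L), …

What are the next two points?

(8, XL), (18, XS)

First coordinate — +10 each step: -52, -42, -32, -22, -12, -2 → 8 → 18.
Size — repeats L → XL → XS → S → M: L, XL, XS, S, M, L → XL → XS.
Putting the parts together: (8, XL) and then (18, XS).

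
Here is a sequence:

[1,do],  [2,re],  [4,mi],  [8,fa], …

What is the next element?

First part goes 1, 2, 4, 8 → 16 (×2 each step).
For the note, runs through the solfège scale do→ti: do, re, mi, fa → sol.
Putting it together: [16,sol].

[16,sol]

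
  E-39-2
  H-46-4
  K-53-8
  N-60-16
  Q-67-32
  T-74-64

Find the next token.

Letter: E, H, K, N, Q, T → W (letters move forward 3 places in the alphabet).
For the second component, +7 each step: 39, 46, 53, 60, 67, 74 → 81.
For the third component, ×2 each step: 2, 4, 8, 16, 32, 64 → 128.
Putting it together: W-81-128.

W-81-128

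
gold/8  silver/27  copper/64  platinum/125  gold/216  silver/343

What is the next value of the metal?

Metal: gold, silver, copper, platinum, gold, silver → copper (repeats gold → silver → copper → platinum).

copper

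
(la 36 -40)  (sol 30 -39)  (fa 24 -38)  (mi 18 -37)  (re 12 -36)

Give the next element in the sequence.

Note goes la, sol, fa, mi, re → do (runs backward through the solfège scale do→ti).
Second part goes 36, 30, 24, 18, 12 → 6 (−6 each step).
For the third part, +1 each step: -40, -39, -38, -37, -36 → -35.
So the next element is (do 6 -35).

(do 6 -35)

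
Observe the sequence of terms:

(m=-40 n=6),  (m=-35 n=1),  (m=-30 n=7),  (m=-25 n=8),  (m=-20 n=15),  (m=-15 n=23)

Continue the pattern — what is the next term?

M goes -40, -35, -30, -25, -20, -15 → -10 (+5 each step).
N goes 6, 1, 7, 8, 15, 23 → 38 (each term is the sum of the two before it).
Putting it together: (m=-10 n=38).

(m=-10 n=38)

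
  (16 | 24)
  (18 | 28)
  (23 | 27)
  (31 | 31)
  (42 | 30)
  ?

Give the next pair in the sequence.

First entry: 16, 18, 23, 31, 42 → 56 (differences are 2, 5, 8, … (increasing by 3 each time)).
For the second entry, alternating steps +4, −1, +4, −1, …: 24, 28, 27, 31, 30 → 34.
So the next pair is (56 | 34).

(56 | 34)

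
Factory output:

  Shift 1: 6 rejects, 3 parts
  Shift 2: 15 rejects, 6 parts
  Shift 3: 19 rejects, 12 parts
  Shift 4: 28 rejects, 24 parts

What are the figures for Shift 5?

Rejects: alternating steps +9, +4, +9, +4, …; 6, 15, 19, 28 → 32.
Parts goes 3, 6, 12, 24 → 48 (×2 each step).
Putting it together: 32 rejects, 48 parts.

32 rejects, 48 parts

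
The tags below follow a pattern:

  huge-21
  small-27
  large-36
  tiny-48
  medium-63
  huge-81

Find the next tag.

small-102

Size: huge, small, large, tiny, medium, huge → small (repeats huge → small → large → tiny → medium).
Second component — differences are 6, 9, 12, … (increasing by 3 each time): 21, 27, 36, 48, 63, 81 → 102.
Combining the parts gives small-102.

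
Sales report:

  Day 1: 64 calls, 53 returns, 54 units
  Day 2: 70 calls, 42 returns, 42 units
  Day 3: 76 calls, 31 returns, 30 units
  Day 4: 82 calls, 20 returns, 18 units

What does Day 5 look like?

For the calls, +6 each step: 64, 70, 76, 82 → 88.
Returns: −11 each step, so 53, 42, 31, 20 → 9.
Units: 54, 42, 30, 18 → 6 (−12 each step).
Combining the parts gives 88 calls, 9 returns, 6 units.

88 calls, 9 returns, 6 units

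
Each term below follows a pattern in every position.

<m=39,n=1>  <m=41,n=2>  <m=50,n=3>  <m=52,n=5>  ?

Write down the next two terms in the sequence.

M: 39, 41, 50, 52 → 61 → 63 (alternating steps +2, +9, +2, +9, …).
N — each term is the sum of the two before it: 1, 2, 3, 5 → 8 → 13.
Putting the parts together: <m=61,n=8> and then <m=63,n=13>.

<m=61,n=8>, <m=63,n=13>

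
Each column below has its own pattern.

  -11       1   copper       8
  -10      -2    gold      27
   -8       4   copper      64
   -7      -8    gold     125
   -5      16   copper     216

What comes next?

-4  -32  gold  343

First component goes -11, -10, -8, -7, -5 → -4 (alternating steps +1, +2, +1, +2, …).
For the second component, ×(-2) each step: 1, -2, 4, -8, 16 → -32.
For the metal, alternates copper ↔ gold: copper, gold, copper, gold, copper → gold.
For the fourth component, perfect cubes: 2³, 3³, 4³, …: 8, 27, 64, 125, 216 → 343.
So the next row is -4  -32  gold  343.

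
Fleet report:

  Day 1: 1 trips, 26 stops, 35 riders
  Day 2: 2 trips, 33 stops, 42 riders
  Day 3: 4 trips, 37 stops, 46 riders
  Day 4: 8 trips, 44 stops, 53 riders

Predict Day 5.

Trips: 1, 2, 4, 8 → 16 (×2 each step).
For the stops, alternating steps +7, +4, +7, +4, …: 26, 33, 37, 44 → 48.
Riders — always 9 more than the stops: 35, 42, 46, 53 → 57.
So the next line is 16 trips, 48 stops, 57 riders.

16 trips, 48 stops, 57 riders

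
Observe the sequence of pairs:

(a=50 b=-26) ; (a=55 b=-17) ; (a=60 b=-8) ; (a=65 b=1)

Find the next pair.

(a=70 b=10)

For the a, +5 each step: 50, 55, 60, 65 → 70.
B: +9 each step; -26, -17, -8, 1 → 10.
So the next pair is (a=70 b=10).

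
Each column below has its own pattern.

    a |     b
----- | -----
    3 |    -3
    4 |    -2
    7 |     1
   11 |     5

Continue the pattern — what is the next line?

Column a: each term is the sum of the two before it, so 3, 4, 7, 11 → 18.
Column b: -3, -2, 1, 5 → 12 (always 6 less than the column a).
So the next line is 18  12.

18  12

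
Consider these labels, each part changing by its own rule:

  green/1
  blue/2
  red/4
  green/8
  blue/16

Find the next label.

Colour: repeats green → blue → red, so green, blue, red, green, blue → red.
For the second component, ×2 each step: 1, 2, 4, 8, 16 → 32.
So the next label is red/32.

red/32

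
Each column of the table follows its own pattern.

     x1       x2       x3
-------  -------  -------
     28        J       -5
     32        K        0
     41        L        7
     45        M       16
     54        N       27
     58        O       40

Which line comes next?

Column x1: 28, 32, 41, 45, 54, 58 → 67 (alternating steps +4, +9, +4, +9, …).
For the column x2, letters move forward 1 place in the alphabet: J, K, L, M, N, O → P.
Column x3 goes -5, 0, 7, 16, 27, 40 → 55 (differences are 5, 7, 9, … (increasing by 2 each time)).
Putting it together: 67  P  55.

67  P  55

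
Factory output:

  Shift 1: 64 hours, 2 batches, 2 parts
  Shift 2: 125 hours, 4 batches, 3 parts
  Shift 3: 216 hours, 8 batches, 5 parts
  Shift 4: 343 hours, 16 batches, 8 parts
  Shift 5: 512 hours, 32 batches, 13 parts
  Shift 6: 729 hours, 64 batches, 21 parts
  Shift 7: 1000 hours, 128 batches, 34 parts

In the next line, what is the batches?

256

Batches: ×2 each step, so 2, 4, 8, 16, 32, 64, 128 → 256.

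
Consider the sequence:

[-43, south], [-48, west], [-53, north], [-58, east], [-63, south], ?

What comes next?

[-68, west]

For the first slot, −5 each step: -43, -48, -53, -58, -63 → -68.
Direction — repeats south → west → north → east: south, west, north, east, south → west.
Putting it together: [-68, west].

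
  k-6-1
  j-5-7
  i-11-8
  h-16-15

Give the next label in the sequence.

g-27-23

Letter — letters move back 1 place in the alphabet: k, j, i, h → g.
Second component — each term is the sum of the two before it: 6, 5, 11, 16 → 27.
Third component: each term is the sum of the two before it; 1, 7, 8, 15 → 23.
So the next label is g-27-23.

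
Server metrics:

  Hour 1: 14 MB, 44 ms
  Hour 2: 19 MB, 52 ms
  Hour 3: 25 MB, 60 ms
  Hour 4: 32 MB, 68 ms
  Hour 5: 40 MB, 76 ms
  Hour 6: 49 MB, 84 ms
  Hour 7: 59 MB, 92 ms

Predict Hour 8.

MB: differences are 5, 6, 7, … (increasing by 1 each time), so 14, 19, 25, 32, 40, 49, 59 → 70.
For the ms, +8 each step: 44, 52, 60, 68, 76, 84, 92 → 100.
Putting it together: 70 MB, 100 ms.

70 MB, 100 ms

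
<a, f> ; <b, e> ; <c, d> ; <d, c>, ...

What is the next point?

First letter: letters move forward 1 place in the alphabet, so a, b, c, d → e.
Second letter — letters move back 1 place in the alphabet: f, e, d, c → b.
Putting it together: <e, b>.

<e, b>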